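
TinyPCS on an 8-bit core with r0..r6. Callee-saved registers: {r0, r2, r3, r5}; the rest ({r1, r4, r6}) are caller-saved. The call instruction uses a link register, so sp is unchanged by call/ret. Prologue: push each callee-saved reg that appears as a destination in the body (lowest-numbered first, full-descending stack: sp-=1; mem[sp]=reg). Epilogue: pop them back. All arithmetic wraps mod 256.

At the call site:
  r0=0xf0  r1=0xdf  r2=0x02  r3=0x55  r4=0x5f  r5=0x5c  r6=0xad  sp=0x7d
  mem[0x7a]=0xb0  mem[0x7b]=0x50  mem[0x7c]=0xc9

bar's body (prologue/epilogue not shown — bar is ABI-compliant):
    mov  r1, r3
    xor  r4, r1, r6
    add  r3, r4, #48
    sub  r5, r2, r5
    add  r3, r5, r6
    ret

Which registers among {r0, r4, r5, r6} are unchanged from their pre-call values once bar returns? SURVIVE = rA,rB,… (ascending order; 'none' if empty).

SURVIVE = r0,r5,r6

prologue: push r3 -> mem[0x7c]=0x55, sp=0x7c
prologue: push r5 -> mem[0x7b]=0x5c, sp=0x7b
body[0] mov  r1, r3 -> r1=0x55
body[1] xor  r4, r1, r6 -> r4=0xf8
body[2] add  r3, r4, #48 -> r3=0x28
body[3] sub  r5, r2, r5 -> r5=0xa6
body[4] add  r3, r5, r6 -> r3=0x53
epilogue: pop r5=0x5c, sp=0x7c
epilogue: pop r3=0x55, sp=0x7d
r0: callee-saved, written=False
r4: caller-saved, written=True
r5: callee-saved, written=True
r6: caller-saved, written=False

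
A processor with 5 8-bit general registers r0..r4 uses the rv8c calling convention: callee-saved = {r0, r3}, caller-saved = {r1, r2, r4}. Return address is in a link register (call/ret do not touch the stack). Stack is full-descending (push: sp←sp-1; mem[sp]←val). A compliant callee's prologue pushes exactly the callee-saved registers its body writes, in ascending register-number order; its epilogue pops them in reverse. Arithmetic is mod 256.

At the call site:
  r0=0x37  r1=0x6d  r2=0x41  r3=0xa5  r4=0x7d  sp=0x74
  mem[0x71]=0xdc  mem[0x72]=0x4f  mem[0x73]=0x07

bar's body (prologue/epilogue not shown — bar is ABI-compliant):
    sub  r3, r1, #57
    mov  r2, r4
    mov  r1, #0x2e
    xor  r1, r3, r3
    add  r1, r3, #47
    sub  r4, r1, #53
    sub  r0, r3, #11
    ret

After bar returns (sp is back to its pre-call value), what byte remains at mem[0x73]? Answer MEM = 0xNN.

MEM = 0x37

prologue: push r0 -> mem[0x73]=0x37, sp=0x73
prologue: push r3 -> mem[0x72]=0xa5, sp=0x72
body[0] sub  r3, r1, #57 -> r3=0x34
body[1] mov  r2, r4 -> r2=0x7d
body[2] mov  r1, #0x2e -> r1=0x2e
body[3] xor  r1, r3, r3 -> r1=0x00
body[4] add  r1, r3, #47 -> r1=0x63
body[5] sub  r4, r1, #53 -> r4=0x2e
body[6] sub  r0, r3, #11 -> r0=0x29
epilogue: pop r3=0xa5, sp=0x73
epilogue: pop r0=0x37, sp=0x74
prologue pushed ['r0', 'r3'] at ['0x73', '0x72']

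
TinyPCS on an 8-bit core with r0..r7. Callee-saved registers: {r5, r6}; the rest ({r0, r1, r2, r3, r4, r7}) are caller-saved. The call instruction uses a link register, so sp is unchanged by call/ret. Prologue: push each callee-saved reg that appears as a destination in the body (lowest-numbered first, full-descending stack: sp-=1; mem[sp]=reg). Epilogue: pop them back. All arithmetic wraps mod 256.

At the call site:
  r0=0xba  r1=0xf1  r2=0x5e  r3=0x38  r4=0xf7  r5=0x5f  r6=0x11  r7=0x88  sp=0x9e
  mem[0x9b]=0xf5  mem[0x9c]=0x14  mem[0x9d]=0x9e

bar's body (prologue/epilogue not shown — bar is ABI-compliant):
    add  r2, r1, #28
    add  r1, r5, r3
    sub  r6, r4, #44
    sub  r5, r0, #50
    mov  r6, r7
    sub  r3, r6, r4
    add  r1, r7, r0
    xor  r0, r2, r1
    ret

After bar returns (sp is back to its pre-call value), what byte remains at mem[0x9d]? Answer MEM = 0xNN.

prologue: push r5 → mem[0x9d]=0x5f, sp=0x9d
prologue: push r6 → mem[0x9c]=0x11, sp=0x9c
body[0] add  r2, r1, #28 → r2=0x0d
body[1] add  r1, r5, r3 → r1=0x97
body[2] sub  r6, r4, #44 → r6=0xcb
body[3] sub  r5, r0, #50 → r5=0x88
body[4] mov  r6, r7 → r6=0x88
body[5] sub  r3, r6, r4 → r3=0x91
body[6] add  r1, r7, r0 → r1=0x42
body[7] xor  r0, r2, r1 → r0=0x4f
epilogue: pop r6=0x11, sp=0x9d
epilogue: pop r5=0x5f, sp=0x9e
prologue pushed ['r5', 'r6'] at ['0x9d', '0x9c']

MEM = 0x5f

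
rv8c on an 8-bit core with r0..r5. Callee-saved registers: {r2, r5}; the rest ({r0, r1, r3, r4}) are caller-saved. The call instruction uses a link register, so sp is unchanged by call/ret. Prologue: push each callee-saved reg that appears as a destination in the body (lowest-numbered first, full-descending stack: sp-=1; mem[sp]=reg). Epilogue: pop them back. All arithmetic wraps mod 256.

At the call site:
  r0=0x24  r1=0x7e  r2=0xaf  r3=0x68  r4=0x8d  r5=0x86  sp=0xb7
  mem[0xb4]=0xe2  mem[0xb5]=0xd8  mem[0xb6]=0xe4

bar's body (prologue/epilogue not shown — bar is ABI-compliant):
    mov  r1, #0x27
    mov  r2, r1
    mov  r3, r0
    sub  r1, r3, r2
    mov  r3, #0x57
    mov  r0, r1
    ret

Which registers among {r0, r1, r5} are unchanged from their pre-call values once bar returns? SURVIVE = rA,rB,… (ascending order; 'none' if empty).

prologue: push r2 → mem[0xb6]=0xaf, sp=0xb6
body[0] mov  r1, #0x27 → r1=0x27
body[1] mov  r2, r1 → r2=0x27
body[2] mov  r3, r0 → r3=0x24
body[3] sub  r1, r3, r2 → r1=0xfd
body[4] mov  r3, #0x57 → r3=0x57
body[5] mov  r0, r1 → r0=0xfd
epilogue: pop r2=0xaf, sp=0xb7
r0: caller-saved, written=True
r1: caller-saved, written=True
r5: callee-saved, written=False

SURVIVE = r5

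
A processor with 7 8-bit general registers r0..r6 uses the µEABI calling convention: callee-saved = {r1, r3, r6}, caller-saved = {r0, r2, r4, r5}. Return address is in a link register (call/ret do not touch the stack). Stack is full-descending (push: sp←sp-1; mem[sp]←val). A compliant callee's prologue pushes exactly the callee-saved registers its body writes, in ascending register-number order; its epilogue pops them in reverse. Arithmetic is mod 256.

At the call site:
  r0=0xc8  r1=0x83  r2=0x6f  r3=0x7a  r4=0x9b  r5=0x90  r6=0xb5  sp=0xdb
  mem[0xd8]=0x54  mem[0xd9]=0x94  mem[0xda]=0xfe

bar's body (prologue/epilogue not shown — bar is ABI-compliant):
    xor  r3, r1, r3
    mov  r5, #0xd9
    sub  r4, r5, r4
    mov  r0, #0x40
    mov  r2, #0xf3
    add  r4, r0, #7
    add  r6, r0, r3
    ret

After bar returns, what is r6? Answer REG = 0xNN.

REG = 0xb5

prologue: push r3 → mem[0xda]=0x7a, sp=0xda
prologue: push r6 → mem[0xd9]=0xb5, sp=0xd9
body[0] xor  r3, r1, r3 → r3=0xf9
body[1] mov  r5, #0xd9 → r5=0xd9
body[2] sub  r4, r5, r4 → r4=0x3e
body[3] mov  r0, #0x40 → r0=0x40
body[4] mov  r2, #0xf3 → r2=0xf3
body[5] add  r4, r0, #7 → r4=0x47
body[6] add  r6, r0, r3 → r6=0x39
epilogue: pop r6=0xb5, sp=0xda
epilogue: pop r3=0x7a, sp=0xdb
r6 is callee-saved → restored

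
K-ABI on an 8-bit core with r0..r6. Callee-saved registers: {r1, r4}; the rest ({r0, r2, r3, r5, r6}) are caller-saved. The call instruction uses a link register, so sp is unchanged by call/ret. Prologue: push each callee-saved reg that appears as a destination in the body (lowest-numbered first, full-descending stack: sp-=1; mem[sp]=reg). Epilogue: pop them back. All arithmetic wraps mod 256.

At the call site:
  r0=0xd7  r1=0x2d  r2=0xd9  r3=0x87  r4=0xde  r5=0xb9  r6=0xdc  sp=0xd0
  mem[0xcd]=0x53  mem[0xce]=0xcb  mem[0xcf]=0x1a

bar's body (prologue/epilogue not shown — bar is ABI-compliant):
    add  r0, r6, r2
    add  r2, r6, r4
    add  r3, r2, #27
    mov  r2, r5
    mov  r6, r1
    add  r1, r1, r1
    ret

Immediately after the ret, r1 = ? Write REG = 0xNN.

prologue: push r1 -> mem[0xcf]=0x2d, sp=0xcf
body[0] add  r0, r6, r2 -> r0=0xb5
body[1] add  r2, r6, r4 -> r2=0xba
body[2] add  r3, r2, #27 -> r3=0xd5
body[3] mov  r2, r5 -> r2=0xb9
body[4] mov  r6, r1 -> r6=0x2d
body[5] add  r1, r1, r1 -> r1=0x5a
epilogue: pop r1=0x2d, sp=0xd0
r1 is callee-saved -> restored

REG = 0x2d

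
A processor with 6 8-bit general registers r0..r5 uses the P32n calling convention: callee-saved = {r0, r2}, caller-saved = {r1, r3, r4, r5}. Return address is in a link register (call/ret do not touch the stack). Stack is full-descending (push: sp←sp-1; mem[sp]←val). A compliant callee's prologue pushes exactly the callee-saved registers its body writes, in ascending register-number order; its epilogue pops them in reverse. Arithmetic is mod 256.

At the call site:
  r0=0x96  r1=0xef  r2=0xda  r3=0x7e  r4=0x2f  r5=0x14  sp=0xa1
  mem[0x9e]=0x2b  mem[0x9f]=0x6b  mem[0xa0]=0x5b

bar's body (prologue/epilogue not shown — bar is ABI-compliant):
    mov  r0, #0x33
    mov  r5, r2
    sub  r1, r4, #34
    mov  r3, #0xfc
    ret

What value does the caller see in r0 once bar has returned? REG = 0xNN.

REG = 0x96

prologue: push r0 → mem[0xa0]=0x96, sp=0xa0
body[0] mov  r0, #0x33 → r0=0x33
body[1] mov  r5, r2 → r5=0xda
body[2] sub  r1, r4, #34 → r1=0x0d
body[3] mov  r3, #0xfc → r3=0xfc
epilogue: pop r0=0x96, sp=0xa1
r0 is callee-saved → restored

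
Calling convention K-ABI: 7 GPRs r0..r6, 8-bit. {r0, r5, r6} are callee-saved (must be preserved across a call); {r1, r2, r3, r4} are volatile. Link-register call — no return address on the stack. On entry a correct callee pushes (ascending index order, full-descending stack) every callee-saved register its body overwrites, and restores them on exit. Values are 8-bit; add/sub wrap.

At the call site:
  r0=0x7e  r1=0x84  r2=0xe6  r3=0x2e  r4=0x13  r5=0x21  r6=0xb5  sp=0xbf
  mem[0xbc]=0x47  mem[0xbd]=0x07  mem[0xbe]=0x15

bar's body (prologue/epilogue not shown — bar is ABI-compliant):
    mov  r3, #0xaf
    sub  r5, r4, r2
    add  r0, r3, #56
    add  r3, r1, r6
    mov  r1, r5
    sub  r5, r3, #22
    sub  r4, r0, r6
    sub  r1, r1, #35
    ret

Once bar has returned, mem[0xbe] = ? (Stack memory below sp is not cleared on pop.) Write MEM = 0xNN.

prologue: push r0 → mem[0xbe]=0x7e, sp=0xbe
prologue: push r5 → mem[0xbd]=0x21, sp=0xbd
body[0] mov  r3, #0xaf → r3=0xaf
body[1] sub  r5, r4, r2 → r5=0x2d
body[2] add  r0, r3, #56 → r0=0xe7
body[3] add  r3, r1, r6 → r3=0x39
body[4] mov  r1, r5 → r1=0x2d
body[5] sub  r5, r3, #22 → r5=0x23
body[6] sub  r4, r0, r6 → r4=0x32
body[7] sub  r1, r1, #35 → r1=0x0a
epilogue: pop r5=0x21, sp=0xbe
epilogue: pop r0=0x7e, sp=0xbf
prologue pushed ['r0', 'r5'] at ['0xbe', '0xbd']

MEM = 0x7e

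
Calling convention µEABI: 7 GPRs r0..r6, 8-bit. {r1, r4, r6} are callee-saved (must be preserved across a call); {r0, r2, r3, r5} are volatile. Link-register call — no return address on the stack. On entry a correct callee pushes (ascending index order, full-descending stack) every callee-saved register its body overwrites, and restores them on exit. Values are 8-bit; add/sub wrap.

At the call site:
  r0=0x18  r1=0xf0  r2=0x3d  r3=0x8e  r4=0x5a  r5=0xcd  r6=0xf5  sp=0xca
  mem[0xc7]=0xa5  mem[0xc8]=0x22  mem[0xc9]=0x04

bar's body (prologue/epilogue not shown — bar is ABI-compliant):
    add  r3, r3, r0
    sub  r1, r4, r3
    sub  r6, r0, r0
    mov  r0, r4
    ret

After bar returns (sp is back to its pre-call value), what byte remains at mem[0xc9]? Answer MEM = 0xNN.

MEM = 0xf0

prologue: push r1 -> mem[0xc9]=0xf0, sp=0xc9
prologue: push r6 -> mem[0xc8]=0xf5, sp=0xc8
body[0] add  r3, r3, r0 -> r3=0xa6
body[1] sub  r1, r4, r3 -> r1=0xb4
body[2] sub  r6, r0, r0 -> r6=0x00
body[3] mov  r0, r4 -> r0=0x5a
epilogue: pop r6=0xf5, sp=0xc9
epilogue: pop r1=0xf0, sp=0xca
prologue pushed ['r1', 'r6'] at ['0xc9', '0xc8']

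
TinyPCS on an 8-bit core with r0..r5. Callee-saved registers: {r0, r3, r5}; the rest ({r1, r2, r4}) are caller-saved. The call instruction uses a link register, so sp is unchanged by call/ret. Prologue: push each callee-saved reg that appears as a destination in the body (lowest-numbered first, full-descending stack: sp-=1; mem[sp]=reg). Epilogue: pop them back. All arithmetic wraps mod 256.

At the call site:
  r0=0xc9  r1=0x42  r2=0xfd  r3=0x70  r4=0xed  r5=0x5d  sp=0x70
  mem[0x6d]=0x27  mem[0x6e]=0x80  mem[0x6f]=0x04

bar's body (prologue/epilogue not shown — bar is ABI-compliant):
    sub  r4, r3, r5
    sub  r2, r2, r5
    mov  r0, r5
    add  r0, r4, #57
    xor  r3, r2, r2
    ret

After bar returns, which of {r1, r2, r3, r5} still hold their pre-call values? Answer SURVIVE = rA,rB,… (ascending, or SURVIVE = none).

SURVIVE = r1,r3,r5

prologue: push r0 -> mem[0x6f]=0xc9, sp=0x6f
prologue: push r3 -> mem[0x6e]=0x70, sp=0x6e
body[0] sub  r4, r3, r5 -> r4=0x13
body[1] sub  r2, r2, r5 -> r2=0xa0
body[2] mov  r0, r5 -> r0=0x5d
body[3] add  r0, r4, #57 -> r0=0x4c
body[4] xor  r3, r2, r2 -> r3=0x00
epilogue: pop r3=0x70, sp=0x6f
epilogue: pop r0=0xc9, sp=0x70
r1: caller-saved, written=False
r2: caller-saved, written=True
r3: callee-saved, written=True
r5: callee-saved, written=False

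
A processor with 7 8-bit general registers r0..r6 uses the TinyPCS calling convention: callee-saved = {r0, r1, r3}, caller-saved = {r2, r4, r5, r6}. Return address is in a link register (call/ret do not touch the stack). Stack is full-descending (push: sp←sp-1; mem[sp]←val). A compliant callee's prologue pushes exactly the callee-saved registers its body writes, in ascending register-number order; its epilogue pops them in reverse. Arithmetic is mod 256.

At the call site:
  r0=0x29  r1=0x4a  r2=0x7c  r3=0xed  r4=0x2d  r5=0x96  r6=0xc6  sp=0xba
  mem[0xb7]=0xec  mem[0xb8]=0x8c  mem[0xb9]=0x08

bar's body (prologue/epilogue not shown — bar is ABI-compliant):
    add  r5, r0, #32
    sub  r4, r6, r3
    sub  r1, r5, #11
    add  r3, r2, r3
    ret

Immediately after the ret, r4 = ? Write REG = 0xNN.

REG = 0xd9

prologue: push r1 -> mem[0xb9]=0x4a, sp=0xb9
prologue: push r3 -> mem[0xb8]=0xed, sp=0xb8
body[0] add  r5, r0, #32 -> r5=0x49
body[1] sub  r4, r6, r3 -> r4=0xd9
body[2] sub  r1, r5, #11 -> r1=0x3e
body[3] add  r3, r2, r3 -> r3=0x69
epilogue: pop r3=0xed, sp=0xb9
epilogue: pop r1=0x4a, sp=0xba
r4 is caller-saved -> body value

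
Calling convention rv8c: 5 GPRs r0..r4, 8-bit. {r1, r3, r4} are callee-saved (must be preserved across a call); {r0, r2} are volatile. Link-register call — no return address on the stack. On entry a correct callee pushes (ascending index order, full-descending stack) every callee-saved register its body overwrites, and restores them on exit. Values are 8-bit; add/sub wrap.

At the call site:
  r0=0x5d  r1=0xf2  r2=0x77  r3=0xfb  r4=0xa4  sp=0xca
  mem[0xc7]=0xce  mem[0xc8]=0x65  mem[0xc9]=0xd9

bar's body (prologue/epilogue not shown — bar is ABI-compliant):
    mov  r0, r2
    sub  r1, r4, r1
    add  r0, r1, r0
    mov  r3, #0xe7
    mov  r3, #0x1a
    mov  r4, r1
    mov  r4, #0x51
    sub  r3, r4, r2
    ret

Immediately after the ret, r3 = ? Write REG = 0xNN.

prologue: push r1 → mem[0xc9]=0xf2, sp=0xc9
prologue: push r3 → mem[0xc8]=0xfb, sp=0xc8
prologue: push r4 → mem[0xc7]=0xa4, sp=0xc7
body[0] mov  r0, r2 → r0=0x77
body[1] sub  r1, r4, r1 → r1=0xb2
body[2] add  r0, r1, r0 → r0=0x29
body[3] mov  r3, #0xe7 → r3=0xe7
body[4] mov  r3, #0x1a → r3=0x1a
body[5] mov  r4, r1 → r4=0xb2
body[6] mov  r4, #0x51 → r4=0x51
body[7] sub  r3, r4, r2 → r3=0xda
epilogue: pop r4=0xa4, sp=0xc8
epilogue: pop r3=0xfb, sp=0xc9
epilogue: pop r1=0xf2, sp=0xca
r3 is callee-saved → restored

REG = 0xfb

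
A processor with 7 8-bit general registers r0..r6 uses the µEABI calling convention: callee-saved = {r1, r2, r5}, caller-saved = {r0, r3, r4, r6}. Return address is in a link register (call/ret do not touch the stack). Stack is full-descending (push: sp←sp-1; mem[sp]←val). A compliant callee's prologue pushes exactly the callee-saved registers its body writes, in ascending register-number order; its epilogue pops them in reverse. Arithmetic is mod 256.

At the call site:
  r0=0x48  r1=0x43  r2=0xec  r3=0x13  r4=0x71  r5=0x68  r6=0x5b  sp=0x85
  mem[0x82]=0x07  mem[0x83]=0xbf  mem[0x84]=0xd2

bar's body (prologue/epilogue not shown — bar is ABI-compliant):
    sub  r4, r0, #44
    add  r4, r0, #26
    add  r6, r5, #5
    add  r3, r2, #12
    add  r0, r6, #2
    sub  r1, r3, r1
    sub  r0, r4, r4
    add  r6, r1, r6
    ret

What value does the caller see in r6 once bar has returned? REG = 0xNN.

prologue: push r1 -> mem[0x84]=0x43, sp=0x84
body[0] sub  r4, r0, #44 -> r4=0x1c
body[1] add  r4, r0, #26 -> r4=0x62
body[2] add  r6, r5, #5 -> r6=0x6d
body[3] add  r3, r2, #12 -> r3=0xf8
body[4] add  r0, r6, #2 -> r0=0x6f
body[5] sub  r1, r3, r1 -> r1=0xb5
body[6] sub  r0, r4, r4 -> r0=0x00
body[7] add  r6, r1, r6 -> r6=0x22
epilogue: pop r1=0x43, sp=0x85
r6 is caller-saved -> body value

REG = 0x22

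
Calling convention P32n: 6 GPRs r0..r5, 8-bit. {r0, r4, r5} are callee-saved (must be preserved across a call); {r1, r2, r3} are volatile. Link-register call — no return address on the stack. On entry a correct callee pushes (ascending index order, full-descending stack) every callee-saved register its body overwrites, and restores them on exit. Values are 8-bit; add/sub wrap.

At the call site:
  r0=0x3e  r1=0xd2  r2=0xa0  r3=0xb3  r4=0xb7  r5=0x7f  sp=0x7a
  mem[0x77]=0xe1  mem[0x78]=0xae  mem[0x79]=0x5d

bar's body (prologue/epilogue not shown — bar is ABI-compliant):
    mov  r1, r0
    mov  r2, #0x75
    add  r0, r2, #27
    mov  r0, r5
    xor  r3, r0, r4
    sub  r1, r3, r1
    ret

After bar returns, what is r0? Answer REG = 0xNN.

REG = 0x3e

prologue: push r0 -> mem[0x79]=0x3e, sp=0x79
body[0] mov  r1, r0 -> r1=0x3e
body[1] mov  r2, #0x75 -> r2=0x75
body[2] add  r0, r2, #27 -> r0=0x90
body[3] mov  r0, r5 -> r0=0x7f
body[4] xor  r3, r0, r4 -> r3=0xc8
body[5] sub  r1, r3, r1 -> r1=0x8a
epilogue: pop r0=0x3e, sp=0x7a
r0 is callee-saved -> restored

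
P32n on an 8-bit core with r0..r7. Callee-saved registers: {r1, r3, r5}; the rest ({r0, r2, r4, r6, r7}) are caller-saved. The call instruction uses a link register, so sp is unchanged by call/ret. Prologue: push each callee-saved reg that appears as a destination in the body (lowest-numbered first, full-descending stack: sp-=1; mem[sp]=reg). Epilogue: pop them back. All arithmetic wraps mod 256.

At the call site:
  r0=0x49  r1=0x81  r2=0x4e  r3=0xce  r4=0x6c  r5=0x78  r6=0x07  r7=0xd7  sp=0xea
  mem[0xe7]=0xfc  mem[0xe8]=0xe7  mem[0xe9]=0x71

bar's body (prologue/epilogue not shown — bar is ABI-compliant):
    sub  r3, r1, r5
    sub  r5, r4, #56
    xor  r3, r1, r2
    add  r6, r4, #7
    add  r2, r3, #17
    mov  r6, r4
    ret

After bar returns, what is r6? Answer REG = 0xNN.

prologue: push r3 → mem[0xe9]=0xce, sp=0xe9
prologue: push r5 → mem[0xe8]=0x78, sp=0xe8
body[0] sub  r3, r1, r5 → r3=0x09
body[1] sub  r5, r4, #56 → r5=0x34
body[2] xor  r3, r1, r2 → r3=0xcf
body[3] add  r6, r4, #7 → r6=0x73
body[4] add  r2, r3, #17 → r2=0xe0
body[5] mov  r6, r4 → r6=0x6c
epilogue: pop r5=0x78, sp=0xe9
epilogue: pop r3=0xce, sp=0xea
r6 is caller-saved → body value

REG = 0x6c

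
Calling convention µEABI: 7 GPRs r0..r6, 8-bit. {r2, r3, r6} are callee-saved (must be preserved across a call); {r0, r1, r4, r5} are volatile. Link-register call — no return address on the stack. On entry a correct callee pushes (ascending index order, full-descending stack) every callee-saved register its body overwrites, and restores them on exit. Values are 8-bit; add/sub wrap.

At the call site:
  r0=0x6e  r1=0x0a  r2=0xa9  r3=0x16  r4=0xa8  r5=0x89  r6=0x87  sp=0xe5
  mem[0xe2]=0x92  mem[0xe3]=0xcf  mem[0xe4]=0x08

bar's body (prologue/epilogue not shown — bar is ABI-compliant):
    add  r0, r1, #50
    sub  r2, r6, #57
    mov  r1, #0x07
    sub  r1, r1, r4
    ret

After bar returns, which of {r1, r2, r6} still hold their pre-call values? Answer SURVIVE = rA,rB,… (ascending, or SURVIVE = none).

prologue: push r2 -> mem[0xe4]=0xa9, sp=0xe4
body[0] add  r0, r1, #50 -> r0=0x3c
body[1] sub  r2, r6, #57 -> r2=0x4e
body[2] mov  r1, #0x07 -> r1=0x07
body[3] sub  r1, r1, r4 -> r1=0x5f
epilogue: pop r2=0xa9, sp=0xe5
r1: caller-saved, written=True
r2: callee-saved, written=True
r6: callee-saved, written=False

SURVIVE = r2,r6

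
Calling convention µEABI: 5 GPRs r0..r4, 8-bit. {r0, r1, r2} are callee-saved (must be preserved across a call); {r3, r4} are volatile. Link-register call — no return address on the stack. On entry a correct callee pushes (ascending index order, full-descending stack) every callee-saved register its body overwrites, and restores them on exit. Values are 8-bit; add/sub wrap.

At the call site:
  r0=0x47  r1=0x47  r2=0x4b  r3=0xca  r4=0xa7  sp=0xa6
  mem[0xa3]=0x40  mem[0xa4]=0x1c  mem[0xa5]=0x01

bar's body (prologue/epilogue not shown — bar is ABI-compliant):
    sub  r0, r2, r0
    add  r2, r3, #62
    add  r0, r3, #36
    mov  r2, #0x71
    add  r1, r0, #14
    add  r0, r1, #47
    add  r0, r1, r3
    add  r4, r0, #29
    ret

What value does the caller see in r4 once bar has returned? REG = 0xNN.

prologue: push r0 -> mem[0xa5]=0x47, sp=0xa5
prologue: push r1 -> mem[0xa4]=0x47, sp=0xa4
prologue: push r2 -> mem[0xa3]=0x4b, sp=0xa3
body[0] sub  r0, r2, r0 -> r0=0x04
body[1] add  r2, r3, #62 -> r2=0x08
body[2] add  r0, r3, #36 -> r0=0xee
body[3] mov  r2, #0x71 -> r2=0x71
body[4] add  r1, r0, #14 -> r1=0xfc
body[5] add  r0, r1, #47 -> r0=0x2b
body[6] add  r0, r1, r3 -> r0=0xc6
body[7] add  r4, r0, #29 -> r4=0xe3
epilogue: pop r2=0x4b, sp=0xa4
epilogue: pop r1=0x47, sp=0xa5
epilogue: pop r0=0x47, sp=0xa6
r4 is caller-saved -> body value

REG = 0xe3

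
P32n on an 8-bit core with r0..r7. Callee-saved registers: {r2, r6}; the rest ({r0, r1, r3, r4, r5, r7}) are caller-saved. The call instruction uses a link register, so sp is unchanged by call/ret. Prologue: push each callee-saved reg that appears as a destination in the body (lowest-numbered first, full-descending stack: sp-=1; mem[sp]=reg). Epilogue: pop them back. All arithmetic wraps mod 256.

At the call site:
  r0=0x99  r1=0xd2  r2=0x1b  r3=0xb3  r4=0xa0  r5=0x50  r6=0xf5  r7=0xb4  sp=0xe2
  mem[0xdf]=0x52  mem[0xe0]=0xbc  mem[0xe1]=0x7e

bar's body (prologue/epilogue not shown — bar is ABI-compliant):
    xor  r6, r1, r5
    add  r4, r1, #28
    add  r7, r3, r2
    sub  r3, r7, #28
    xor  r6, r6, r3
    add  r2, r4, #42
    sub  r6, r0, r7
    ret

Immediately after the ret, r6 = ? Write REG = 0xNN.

prologue: push r2 -> mem[0xe1]=0x1b, sp=0xe1
prologue: push r6 -> mem[0xe0]=0xf5, sp=0xe0
body[0] xor  r6, r1, r5 -> r6=0x82
body[1] add  r4, r1, #28 -> r4=0xee
body[2] add  r7, r3, r2 -> r7=0xce
body[3] sub  r3, r7, #28 -> r3=0xb2
body[4] xor  r6, r6, r3 -> r6=0x30
body[5] add  r2, r4, #42 -> r2=0x18
body[6] sub  r6, r0, r7 -> r6=0xcb
epilogue: pop r6=0xf5, sp=0xe1
epilogue: pop r2=0x1b, sp=0xe2
r6 is callee-saved -> restored

REG = 0xf5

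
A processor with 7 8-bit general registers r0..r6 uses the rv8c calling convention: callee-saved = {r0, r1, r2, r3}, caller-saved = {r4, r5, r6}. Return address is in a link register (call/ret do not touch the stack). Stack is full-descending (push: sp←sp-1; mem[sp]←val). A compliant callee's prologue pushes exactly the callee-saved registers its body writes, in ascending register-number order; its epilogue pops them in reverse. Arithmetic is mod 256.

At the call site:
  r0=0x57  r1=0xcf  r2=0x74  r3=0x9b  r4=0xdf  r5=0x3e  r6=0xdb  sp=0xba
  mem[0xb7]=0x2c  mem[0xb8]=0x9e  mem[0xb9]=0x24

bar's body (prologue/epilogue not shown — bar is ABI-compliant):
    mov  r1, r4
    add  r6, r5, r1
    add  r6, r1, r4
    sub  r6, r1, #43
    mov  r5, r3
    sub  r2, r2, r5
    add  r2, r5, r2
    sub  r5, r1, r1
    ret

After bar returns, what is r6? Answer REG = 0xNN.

REG = 0xb4

prologue: push r1 -> mem[0xb9]=0xcf, sp=0xb9
prologue: push r2 -> mem[0xb8]=0x74, sp=0xb8
body[0] mov  r1, r4 -> r1=0xdf
body[1] add  r6, r5, r1 -> r6=0x1d
body[2] add  r6, r1, r4 -> r6=0xbe
body[3] sub  r6, r1, #43 -> r6=0xb4
body[4] mov  r5, r3 -> r5=0x9b
body[5] sub  r2, r2, r5 -> r2=0xd9
body[6] add  r2, r5, r2 -> r2=0x74
body[7] sub  r5, r1, r1 -> r5=0x00
epilogue: pop r2=0x74, sp=0xb9
epilogue: pop r1=0xcf, sp=0xba
r6 is caller-saved -> body value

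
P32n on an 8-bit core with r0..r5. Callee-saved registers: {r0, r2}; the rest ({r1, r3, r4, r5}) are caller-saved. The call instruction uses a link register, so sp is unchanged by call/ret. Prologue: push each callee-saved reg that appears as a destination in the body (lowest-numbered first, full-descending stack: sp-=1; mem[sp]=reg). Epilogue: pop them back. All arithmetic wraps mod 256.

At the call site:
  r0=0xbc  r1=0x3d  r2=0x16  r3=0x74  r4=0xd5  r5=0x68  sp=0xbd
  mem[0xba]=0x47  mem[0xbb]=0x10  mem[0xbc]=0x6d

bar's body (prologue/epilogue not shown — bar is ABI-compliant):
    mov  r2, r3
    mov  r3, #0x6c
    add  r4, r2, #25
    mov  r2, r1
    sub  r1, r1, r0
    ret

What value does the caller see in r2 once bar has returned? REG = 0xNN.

REG = 0x16

prologue: push r2 → mem[0xbc]=0x16, sp=0xbc
body[0] mov  r2, r3 → r2=0x74
body[1] mov  r3, #0x6c → r3=0x6c
body[2] add  r4, r2, #25 → r4=0x8d
body[3] mov  r2, r1 → r2=0x3d
body[4] sub  r1, r1, r0 → r1=0x81
epilogue: pop r2=0x16, sp=0xbd
r2 is callee-saved → restored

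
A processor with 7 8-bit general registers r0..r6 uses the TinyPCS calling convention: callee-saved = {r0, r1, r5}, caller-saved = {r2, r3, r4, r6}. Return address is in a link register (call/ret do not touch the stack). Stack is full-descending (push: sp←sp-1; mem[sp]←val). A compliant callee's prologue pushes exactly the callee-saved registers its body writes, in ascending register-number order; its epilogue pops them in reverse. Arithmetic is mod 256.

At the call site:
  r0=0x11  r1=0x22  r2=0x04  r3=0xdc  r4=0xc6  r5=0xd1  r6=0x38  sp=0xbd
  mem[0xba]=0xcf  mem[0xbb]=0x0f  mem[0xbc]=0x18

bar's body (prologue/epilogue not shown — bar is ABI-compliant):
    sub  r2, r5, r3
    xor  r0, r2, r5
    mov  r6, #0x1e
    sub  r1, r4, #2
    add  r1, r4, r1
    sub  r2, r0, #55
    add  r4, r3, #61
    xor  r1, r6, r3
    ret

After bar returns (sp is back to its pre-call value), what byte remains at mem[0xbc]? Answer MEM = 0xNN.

MEM = 0x11

prologue: push r0 -> mem[0xbc]=0x11, sp=0xbc
prologue: push r1 -> mem[0xbb]=0x22, sp=0xbb
body[0] sub  r2, r5, r3 -> r2=0xf5
body[1] xor  r0, r2, r5 -> r0=0x24
body[2] mov  r6, #0x1e -> r6=0x1e
body[3] sub  r1, r4, #2 -> r1=0xc4
body[4] add  r1, r4, r1 -> r1=0x8a
body[5] sub  r2, r0, #55 -> r2=0xed
body[6] add  r4, r3, #61 -> r4=0x19
body[7] xor  r1, r6, r3 -> r1=0xc2
epilogue: pop r1=0x22, sp=0xbc
epilogue: pop r0=0x11, sp=0xbd
prologue pushed ['r0', 'r1'] at ['0xbc', '0xbb']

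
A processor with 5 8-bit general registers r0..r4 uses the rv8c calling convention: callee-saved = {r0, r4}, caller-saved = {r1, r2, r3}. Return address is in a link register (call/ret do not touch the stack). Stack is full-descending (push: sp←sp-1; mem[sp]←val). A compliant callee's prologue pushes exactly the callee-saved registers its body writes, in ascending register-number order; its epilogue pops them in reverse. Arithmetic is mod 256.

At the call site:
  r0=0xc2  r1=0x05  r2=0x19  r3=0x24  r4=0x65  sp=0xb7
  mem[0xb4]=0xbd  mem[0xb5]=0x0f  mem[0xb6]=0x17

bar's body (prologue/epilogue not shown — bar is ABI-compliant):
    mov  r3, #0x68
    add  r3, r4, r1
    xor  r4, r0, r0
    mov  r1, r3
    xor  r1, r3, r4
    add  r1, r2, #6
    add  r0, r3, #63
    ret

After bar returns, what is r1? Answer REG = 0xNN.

prologue: push r0 → mem[0xb6]=0xc2, sp=0xb6
prologue: push r4 → mem[0xb5]=0x65, sp=0xb5
body[0] mov  r3, #0x68 → r3=0x68
body[1] add  r3, r4, r1 → r3=0x6a
body[2] xor  r4, r0, r0 → r4=0x00
body[3] mov  r1, r3 → r1=0x6a
body[4] xor  r1, r3, r4 → r1=0x6a
body[5] add  r1, r2, #6 → r1=0x1f
body[6] add  r0, r3, #63 → r0=0xa9
epilogue: pop r4=0x65, sp=0xb6
epilogue: pop r0=0xc2, sp=0xb7
r1 is caller-saved → body value

REG = 0x1f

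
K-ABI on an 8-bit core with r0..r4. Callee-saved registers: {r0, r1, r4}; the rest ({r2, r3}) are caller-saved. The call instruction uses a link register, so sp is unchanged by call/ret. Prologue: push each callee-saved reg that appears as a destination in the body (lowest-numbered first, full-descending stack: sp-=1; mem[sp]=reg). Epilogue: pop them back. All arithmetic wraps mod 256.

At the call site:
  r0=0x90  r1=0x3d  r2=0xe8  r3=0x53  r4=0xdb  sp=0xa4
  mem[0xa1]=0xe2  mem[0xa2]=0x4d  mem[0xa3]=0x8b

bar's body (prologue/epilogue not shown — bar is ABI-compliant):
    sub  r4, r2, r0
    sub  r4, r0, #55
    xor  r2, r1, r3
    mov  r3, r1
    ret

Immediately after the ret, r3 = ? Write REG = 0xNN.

REG = 0x3d

prologue: push r4 → mem[0xa3]=0xdb, sp=0xa3
body[0] sub  r4, r2, r0 → r4=0x58
body[1] sub  r4, r0, #55 → r4=0x59
body[2] xor  r2, r1, r3 → r2=0x6e
body[3] mov  r3, r1 → r3=0x3d
epilogue: pop r4=0xdb, sp=0xa4
r3 is caller-saved → body value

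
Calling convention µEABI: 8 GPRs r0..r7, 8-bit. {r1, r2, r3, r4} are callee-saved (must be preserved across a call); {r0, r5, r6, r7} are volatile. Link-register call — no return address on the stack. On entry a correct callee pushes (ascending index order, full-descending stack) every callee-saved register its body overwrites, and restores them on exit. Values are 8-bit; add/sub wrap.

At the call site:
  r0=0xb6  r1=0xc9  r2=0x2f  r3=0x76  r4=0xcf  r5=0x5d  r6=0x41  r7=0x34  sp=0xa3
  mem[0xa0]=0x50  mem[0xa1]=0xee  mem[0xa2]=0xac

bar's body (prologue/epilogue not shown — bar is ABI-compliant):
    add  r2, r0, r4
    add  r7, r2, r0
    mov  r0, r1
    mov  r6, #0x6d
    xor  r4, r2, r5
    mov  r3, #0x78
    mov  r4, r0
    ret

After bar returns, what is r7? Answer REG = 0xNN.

prologue: push r2 → mem[0xa2]=0x2f, sp=0xa2
prologue: push r3 → mem[0xa1]=0x76, sp=0xa1
prologue: push r4 → mem[0xa0]=0xcf, sp=0xa0
body[0] add  r2, r0, r4 → r2=0x85
body[1] add  r7, r2, r0 → r7=0x3b
body[2] mov  r0, r1 → r0=0xc9
body[3] mov  r6, #0x6d → r6=0x6d
body[4] xor  r4, r2, r5 → r4=0xd8
body[5] mov  r3, #0x78 → r3=0x78
body[6] mov  r4, r0 → r4=0xc9
epilogue: pop r4=0xcf, sp=0xa1
epilogue: pop r3=0x76, sp=0xa2
epilogue: pop r2=0x2f, sp=0xa3
r7 is caller-saved → body value

REG = 0x3b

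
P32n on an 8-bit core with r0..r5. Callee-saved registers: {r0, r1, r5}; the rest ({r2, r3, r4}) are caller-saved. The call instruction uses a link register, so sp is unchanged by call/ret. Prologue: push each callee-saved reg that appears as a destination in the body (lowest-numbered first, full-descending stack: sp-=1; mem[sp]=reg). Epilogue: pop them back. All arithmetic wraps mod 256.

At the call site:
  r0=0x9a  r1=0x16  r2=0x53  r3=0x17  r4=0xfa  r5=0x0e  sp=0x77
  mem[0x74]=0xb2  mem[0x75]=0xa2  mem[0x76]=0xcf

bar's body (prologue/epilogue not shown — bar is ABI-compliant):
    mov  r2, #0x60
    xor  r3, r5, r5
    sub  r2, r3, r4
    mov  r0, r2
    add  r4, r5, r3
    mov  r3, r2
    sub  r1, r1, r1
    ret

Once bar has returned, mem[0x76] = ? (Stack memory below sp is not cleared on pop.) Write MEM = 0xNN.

MEM = 0x9a

prologue: push r0 -> mem[0x76]=0x9a, sp=0x76
prologue: push r1 -> mem[0x75]=0x16, sp=0x75
body[0] mov  r2, #0x60 -> r2=0x60
body[1] xor  r3, r5, r5 -> r3=0x00
body[2] sub  r2, r3, r4 -> r2=0x06
body[3] mov  r0, r2 -> r0=0x06
body[4] add  r4, r5, r3 -> r4=0x0e
body[5] mov  r3, r2 -> r3=0x06
body[6] sub  r1, r1, r1 -> r1=0x00
epilogue: pop r1=0x16, sp=0x76
epilogue: pop r0=0x9a, sp=0x77
prologue pushed ['r0', 'r1'] at ['0x76', '0x75']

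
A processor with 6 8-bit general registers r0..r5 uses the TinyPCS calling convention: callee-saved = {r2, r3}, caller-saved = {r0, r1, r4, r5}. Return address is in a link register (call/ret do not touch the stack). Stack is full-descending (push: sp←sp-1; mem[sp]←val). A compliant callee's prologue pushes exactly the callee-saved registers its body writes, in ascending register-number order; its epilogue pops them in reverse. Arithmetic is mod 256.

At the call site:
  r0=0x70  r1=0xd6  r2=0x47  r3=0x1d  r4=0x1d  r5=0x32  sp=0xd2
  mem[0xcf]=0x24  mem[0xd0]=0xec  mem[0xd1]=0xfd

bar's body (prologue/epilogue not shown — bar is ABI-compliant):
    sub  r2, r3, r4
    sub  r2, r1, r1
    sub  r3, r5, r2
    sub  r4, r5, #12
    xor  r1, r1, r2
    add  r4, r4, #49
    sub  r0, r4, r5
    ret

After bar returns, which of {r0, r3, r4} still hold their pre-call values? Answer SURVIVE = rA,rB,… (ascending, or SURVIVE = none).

prologue: push r2 → mem[0xd1]=0x47, sp=0xd1
prologue: push r3 → mem[0xd0]=0x1d, sp=0xd0
body[0] sub  r2, r3, r4 → r2=0x00
body[1] sub  r2, r1, r1 → r2=0x00
body[2] sub  r3, r5, r2 → r3=0x32
body[3] sub  r4, r5, #12 → r4=0x26
body[4] xor  r1, r1, r2 → r1=0xd6
body[5] add  r4, r4, #49 → r4=0x57
body[6] sub  r0, r4, r5 → r0=0x25
epilogue: pop r3=0x1d, sp=0xd1
epilogue: pop r2=0x47, sp=0xd2
r0: caller-saved, written=True
r3: callee-saved, written=True
r4: caller-saved, written=True

SURVIVE = r3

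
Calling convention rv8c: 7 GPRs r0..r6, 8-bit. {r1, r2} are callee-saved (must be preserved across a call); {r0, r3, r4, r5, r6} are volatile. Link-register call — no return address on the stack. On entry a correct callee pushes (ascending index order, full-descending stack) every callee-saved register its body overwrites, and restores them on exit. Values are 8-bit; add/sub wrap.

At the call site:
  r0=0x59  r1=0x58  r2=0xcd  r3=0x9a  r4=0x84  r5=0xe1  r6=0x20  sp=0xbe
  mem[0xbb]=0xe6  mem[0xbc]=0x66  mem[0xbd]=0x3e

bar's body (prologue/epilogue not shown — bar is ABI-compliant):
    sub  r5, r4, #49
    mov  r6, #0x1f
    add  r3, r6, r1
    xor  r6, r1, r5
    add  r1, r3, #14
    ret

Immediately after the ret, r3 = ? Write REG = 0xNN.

prologue: push r1 -> mem[0xbd]=0x58, sp=0xbd
body[0] sub  r5, r4, #49 -> r5=0x53
body[1] mov  r6, #0x1f -> r6=0x1f
body[2] add  r3, r6, r1 -> r3=0x77
body[3] xor  r6, r1, r5 -> r6=0x0b
body[4] add  r1, r3, #14 -> r1=0x85
epilogue: pop r1=0x58, sp=0xbe
r3 is caller-saved -> body value

REG = 0x77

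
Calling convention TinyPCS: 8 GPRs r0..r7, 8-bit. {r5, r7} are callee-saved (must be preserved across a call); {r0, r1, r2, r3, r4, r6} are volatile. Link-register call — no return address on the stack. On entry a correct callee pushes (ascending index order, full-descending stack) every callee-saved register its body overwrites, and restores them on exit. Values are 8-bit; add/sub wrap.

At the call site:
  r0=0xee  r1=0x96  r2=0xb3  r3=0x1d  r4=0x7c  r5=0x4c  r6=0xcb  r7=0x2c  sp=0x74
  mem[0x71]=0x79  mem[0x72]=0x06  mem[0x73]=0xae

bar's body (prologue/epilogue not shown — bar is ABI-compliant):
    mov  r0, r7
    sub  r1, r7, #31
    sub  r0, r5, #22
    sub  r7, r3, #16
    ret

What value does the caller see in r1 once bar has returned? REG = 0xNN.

REG = 0x0d

prologue: push r7 → mem[0x73]=0x2c, sp=0x73
body[0] mov  r0, r7 → r0=0x2c
body[1] sub  r1, r7, #31 → r1=0x0d
body[2] sub  r0, r5, #22 → r0=0x36
body[3] sub  r7, r3, #16 → r7=0x0d
epilogue: pop r7=0x2c, sp=0x74
r1 is caller-saved → body value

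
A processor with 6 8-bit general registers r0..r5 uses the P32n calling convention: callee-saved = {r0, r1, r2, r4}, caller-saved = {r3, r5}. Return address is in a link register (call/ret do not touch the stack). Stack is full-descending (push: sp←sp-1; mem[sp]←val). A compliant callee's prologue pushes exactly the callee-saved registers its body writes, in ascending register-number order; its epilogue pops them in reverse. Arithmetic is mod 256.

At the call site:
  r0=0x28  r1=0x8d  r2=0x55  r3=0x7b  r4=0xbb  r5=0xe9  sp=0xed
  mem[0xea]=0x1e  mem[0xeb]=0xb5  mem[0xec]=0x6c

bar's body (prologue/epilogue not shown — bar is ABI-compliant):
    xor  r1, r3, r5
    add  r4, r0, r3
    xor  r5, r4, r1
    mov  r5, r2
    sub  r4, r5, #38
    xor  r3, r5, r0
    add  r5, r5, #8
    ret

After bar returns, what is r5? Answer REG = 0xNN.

REG = 0x5d

prologue: push r1 → mem[0xec]=0x8d, sp=0xec
prologue: push r4 → mem[0xeb]=0xbb, sp=0xeb
body[0] xor  r1, r3, r5 → r1=0x92
body[1] add  r4, r0, r3 → r4=0xa3
body[2] xor  r5, r4, r1 → r5=0x31
body[3] mov  r5, r2 → r5=0x55
body[4] sub  r4, r5, #38 → r4=0x2f
body[5] xor  r3, r5, r0 → r3=0x7d
body[6] add  r5, r5, #8 → r5=0x5d
epilogue: pop r4=0xbb, sp=0xec
epilogue: pop r1=0x8d, sp=0xed
r5 is caller-saved → body value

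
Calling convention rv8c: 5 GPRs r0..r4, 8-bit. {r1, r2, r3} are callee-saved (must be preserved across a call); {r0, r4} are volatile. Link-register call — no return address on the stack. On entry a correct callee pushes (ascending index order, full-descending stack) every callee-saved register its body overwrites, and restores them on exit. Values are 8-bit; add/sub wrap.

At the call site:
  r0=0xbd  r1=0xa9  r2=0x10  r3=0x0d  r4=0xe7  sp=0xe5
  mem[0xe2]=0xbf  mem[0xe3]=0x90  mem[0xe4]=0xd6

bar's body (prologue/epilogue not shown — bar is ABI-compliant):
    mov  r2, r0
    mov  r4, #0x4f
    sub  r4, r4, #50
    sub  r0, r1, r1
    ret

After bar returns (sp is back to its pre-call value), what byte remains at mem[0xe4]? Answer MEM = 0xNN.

prologue: push r2 -> mem[0xe4]=0x10, sp=0xe4
body[0] mov  r2, r0 -> r2=0xbd
body[1] mov  r4, #0x4f -> r4=0x4f
body[2] sub  r4, r4, #50 -> r4=0x1d
body[3] sub  r0, r1, r1 -> r0=0x00
epilogue: pop r2=0x10, sp=0xe5
prologue pushed ['r2'] at ['0xe4']

MEM = 0x10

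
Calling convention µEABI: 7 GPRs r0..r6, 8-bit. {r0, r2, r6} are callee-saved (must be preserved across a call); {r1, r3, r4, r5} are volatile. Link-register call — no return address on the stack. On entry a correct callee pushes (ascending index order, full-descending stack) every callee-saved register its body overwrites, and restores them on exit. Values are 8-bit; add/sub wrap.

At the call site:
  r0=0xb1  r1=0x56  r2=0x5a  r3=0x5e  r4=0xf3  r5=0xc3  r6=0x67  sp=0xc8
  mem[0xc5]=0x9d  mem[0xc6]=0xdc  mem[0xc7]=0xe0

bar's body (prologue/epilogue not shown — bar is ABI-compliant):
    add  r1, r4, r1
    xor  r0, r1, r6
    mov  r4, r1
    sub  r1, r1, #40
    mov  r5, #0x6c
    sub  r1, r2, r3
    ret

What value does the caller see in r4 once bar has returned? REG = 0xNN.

prologue: push r0 -> mem[0xc7]=0xb1, sp=0xc7
body[0] add  r1, r4, r1 -> r1=0x49
body[1] xor  r0, r1, r6 -> r0=0x2e
body[2] mov  r4, r1 -> r4=0x49
body[3] sub  r1, r1, #40 -> r1=0x21
body[4] mov  r5, #0x6c -> r5=0x6c
body[5] sub  r1, r2, r3 -> r1=0xfc
epilogue: pop r0=0xb1, sp=0xc8
r4 is caller-saved -> body value

REG = 0x49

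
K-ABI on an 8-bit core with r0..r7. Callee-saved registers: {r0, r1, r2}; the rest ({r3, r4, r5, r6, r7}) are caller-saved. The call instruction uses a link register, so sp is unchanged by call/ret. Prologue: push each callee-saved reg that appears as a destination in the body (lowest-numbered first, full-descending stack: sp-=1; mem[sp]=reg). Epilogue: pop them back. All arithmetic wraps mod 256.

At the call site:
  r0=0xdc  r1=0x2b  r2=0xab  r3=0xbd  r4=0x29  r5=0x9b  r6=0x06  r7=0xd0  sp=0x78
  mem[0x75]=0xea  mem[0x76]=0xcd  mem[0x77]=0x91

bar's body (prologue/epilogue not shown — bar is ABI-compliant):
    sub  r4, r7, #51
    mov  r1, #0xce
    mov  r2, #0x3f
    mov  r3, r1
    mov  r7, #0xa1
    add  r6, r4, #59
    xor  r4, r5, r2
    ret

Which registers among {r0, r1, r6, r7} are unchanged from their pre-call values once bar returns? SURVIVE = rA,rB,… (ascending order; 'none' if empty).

SURVIVE = r0,r1

prologue: push r1 → mem[0x77]=0x2b, sp=0x77
prologue: push r2 → mem[0x76]=0xab, sp=0x76
body[0] sub  r4, r7, #51 → r4=0x9d
body[1] mov  r1, #0xce → r1=0xce
body[2] mov  r2, #0x3f → r2=0x3f
body[3] mov  r3, r1 → r3=0xce
body[4] mov  r7, #0xa1 → r7=0xa1
body[5] add  r6, r4, #59 → r6=0xd8
body[6] xor  r4, r5, r2 → r4=0xa4
epilogue: pop r2=0xab, sp=0x77
epilogue: pop r1=0x2b, sp=0x78
r0: callee-saved, written=False
r1: callee-saved, written=True
r6: caller-saved, written=True
r7: caller-saved, written=True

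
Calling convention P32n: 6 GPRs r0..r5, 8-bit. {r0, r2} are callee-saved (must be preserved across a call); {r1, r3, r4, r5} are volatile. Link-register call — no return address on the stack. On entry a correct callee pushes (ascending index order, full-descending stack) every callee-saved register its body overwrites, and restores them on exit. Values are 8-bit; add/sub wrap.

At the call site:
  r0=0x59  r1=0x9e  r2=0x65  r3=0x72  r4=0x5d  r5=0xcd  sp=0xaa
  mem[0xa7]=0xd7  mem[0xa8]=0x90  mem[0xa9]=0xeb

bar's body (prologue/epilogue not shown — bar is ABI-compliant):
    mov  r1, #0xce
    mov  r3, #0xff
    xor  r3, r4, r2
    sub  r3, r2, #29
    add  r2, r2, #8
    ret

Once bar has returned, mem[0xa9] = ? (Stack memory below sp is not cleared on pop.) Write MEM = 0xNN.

MEM = 0x65

prologue: push r2 → mem[0xa9]=0x65, sp=0xa9
body[0] mov  r1, #0xce → r1=0xce
body[1] mov  r3, #0xff → r3=0xff
body[2] xor  r3, r4, r2 → r3=0x38
body[3] sub  r3, r2, #29 → r3=0x48
body[4] add  r2, r2, #8 → r2=0x6d
epilogue: pop r2=0x65, sp=0xaa
prologue pushed ['r2'] at ['0xa9']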